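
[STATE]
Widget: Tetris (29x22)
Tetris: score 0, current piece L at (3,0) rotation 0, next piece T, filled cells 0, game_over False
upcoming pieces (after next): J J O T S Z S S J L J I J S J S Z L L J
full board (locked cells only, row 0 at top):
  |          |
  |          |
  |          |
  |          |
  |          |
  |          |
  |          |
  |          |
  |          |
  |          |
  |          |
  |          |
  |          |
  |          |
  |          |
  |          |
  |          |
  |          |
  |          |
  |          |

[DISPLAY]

     ▒    │Next:             
   ▒▒▒    │ ▒                
          │▒▒▒               
          │                  
          │                  
          │                  
          │Score:            
          │0                 
          │                  
          │                  
          │                  
          │                  
          │                  
          │                  
          │                  
          │                  
          │                  
          │                  
          │                  
          │                  
          │                  
          │                  


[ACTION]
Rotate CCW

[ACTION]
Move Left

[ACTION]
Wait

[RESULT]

          │Next:             
  ▒▒      │ ▒                
   ▒      │▒▒▒               
   ▒      │                  
          │                  
          │                  
          │Score:            
          │0                 
          │                  
          │                  
          │                  
          │                  
          │                  
          │                  
          │                  
          │                  
          │                  
          │                  
          │                  
          │                  
          │                  
          │                  


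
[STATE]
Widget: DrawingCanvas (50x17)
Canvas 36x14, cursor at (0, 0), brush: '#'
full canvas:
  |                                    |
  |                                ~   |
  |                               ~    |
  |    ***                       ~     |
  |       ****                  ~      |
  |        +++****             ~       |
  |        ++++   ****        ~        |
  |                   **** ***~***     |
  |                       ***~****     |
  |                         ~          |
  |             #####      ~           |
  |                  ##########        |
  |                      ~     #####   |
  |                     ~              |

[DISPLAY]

+                                                 
                                ~                 
                               ~                  
    ***                       ~                   
       ****                  ~                    
        +++****             ~                     
        ++++   ****        ~                      
                   **** ***~***                   
                       ***~****                   
                         ~                        
             #####      ~                         
                  ##########                      
                      ~     #####                 
                     ~                            
                                                  
                                                  
                                                  


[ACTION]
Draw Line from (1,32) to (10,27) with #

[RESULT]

+                                                 
                                #                 
                               #                  
    ***                       ~#                  
       ****                  ~#                   
        +++****             ~ #                   
        ++++   ****        ~ #                    
                   **** ***~*#*                   
                       ***~*#**                   
                         ~  #                     
             #####      ~  #                      
                  ##########                      
                      ~     #####                 
                     ~                            
                                                  
                                                  
                                                  


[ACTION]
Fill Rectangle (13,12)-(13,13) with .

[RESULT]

+                                                 
                                #                 
                               #                  
    ***                       ~#                  
       ****                  ~#                   
        +++****             ~ #                   
        ++++   ****        ~ #                    
                   **** ***~*#*                   
                       ***~*#**                   
                         ~  #                     
             #####      ~  #                      
                  ##########                      
                      ~     #####                 
            ..       ~                            
                                                  
                                                  
                                                  


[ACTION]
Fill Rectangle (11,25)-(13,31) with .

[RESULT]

+                                                 
                                #                 
                               #                  
    ***                       ~#                  
       ****                  ~#                   
        +++****             ~ #                   
        ++++   ****        ~ #                    
                   **** ***~*#*                   
                       ***~*#**                   
                         ~  #                     
             #####      ~  #                      
                  #######.......                  
                      ~  .......#                 
            ..       ~   .......                  
                                                  
                                                  
                                                  


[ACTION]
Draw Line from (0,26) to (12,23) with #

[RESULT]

+                         #                       
                          #     #                 
                          #    #                  
    ***                  #    ~#                  
       ****              #   ~#                   
        +++****          #  ~ #                   
        ++++   ****      # ~ #                    
                   **** #**~*#*                   
                       *#*~*#**                   
                        #~  #                     
             #####      #  #                      
                  #######.......                  
                      ~# .......#                 
            ..       ~   .......                  
                                                  
                                                  
                                                  


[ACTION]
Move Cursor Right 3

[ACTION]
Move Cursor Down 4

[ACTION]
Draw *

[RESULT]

                          #                       
                          #     #                 
                          #    #                  
    ***                  #    ~#                  
   *   ****              #   ~#                   
        +++****          #  ~ #                   
        ++++   ****      # ~ #                    
                   **** #**~*#*                   
                       *#*~*#**                   
                        #~  #                     
             #####      #  #                      
                  #######.......                  
                      ~# .......#                 
            ..       ~   .......                  
                                                  
                                                  
                                                  


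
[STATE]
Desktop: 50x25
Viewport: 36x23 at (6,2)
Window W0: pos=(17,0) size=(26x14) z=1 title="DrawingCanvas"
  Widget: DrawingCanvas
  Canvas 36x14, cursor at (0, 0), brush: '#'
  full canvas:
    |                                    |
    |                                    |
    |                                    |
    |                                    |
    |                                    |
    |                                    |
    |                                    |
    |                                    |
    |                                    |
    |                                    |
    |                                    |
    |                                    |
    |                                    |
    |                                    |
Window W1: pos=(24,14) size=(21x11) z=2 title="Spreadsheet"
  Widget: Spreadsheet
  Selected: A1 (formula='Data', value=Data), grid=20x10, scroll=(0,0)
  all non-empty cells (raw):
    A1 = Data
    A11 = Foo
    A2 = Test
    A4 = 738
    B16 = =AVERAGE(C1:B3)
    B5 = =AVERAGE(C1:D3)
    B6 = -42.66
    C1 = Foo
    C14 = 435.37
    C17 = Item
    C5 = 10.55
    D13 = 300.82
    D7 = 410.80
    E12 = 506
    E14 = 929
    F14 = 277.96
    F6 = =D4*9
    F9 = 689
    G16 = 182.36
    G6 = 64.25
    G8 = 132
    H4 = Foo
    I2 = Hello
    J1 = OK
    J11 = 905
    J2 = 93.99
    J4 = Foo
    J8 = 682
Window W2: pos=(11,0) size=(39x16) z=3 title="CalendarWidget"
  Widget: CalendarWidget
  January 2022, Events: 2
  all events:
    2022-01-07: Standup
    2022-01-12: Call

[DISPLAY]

     ┠──────────────────────────────
     ┃             January 2022     
     ┃Mo Tu We Th Fr Sa Su          
     ┃                1  2          
     ┃ 3  4  5  6  7*  8  9         
     ┃10 11 12* 13 14 15 16         
     ┃17 18 19 20 21 22 23          
     ┃24 25 26 27 28 29 30          
     ┃31                            
     ┃                              
     ┃                              
     ┃                              
     ┃                              
     ┗━━━━━━━━━━━━━━━━━━━━━━━━━━━━━━
                  ┠─────────────────
                  ┃A1: Data         
                  ┃       A       B 
                  ┃-----------------
                  ┃  1 [Data]       
                  ┃  2 Test         
                  ┃  3        0     
                  ┃  4      738     
                  ┗━━━━━━━━━━━━━━━━━


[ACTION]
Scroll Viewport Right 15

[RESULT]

───────────────────────────────────┨
           January 2022            ┃
 Tu We Th Fr Sa Su                 ┃
              1  2                 ┃
  4  5  6  7*  8  9                ┃
 11 12* 13 14 15 16                ┃
 18 19 20 21 22 23                 ┃
 25 26 27 28 29 30                 ┃
                                   ┃
                                   ┃
                                   ┃
                                   ┃
                                   ┃
━━━━━━━━━━━━━━━━━━━━━━━━━━━━━━━━━━━┛
          ┠───────────────────┨     
          ┃A1: Data           ┃     
          ┃       A       B   ┃     
          ┃-------------------┃     
          ┃  1 [Data]         ┃     
          ┃  2 Test           ┃     
          ┃  3        0       ┃     
          ┃  4      738       ┃     
          ┗━━━━━━━━━━━━━━━━━━━┛     


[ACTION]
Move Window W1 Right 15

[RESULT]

───────────────────────────────────┨
           January 2022            ┃
 Tu We Th Fr Sa Su                 ┃
              1  2                 ┃
  4  5  6  7*  8  9                ┃
 11 12* 13 14 15 16                ┃
 18 19 20 21 22 23                 ┃
 25 26 27 28 29 30                 ┃
                                   ┃
                                   ┃
                                   ┃
                                   ┃
                                   ┃
━━━━━━━━━━━━━━━━━━━━━━━━━━━━━━━━━━━┛
               ┠───────────────────┨
               ┃A1: Data           ┃
               ┃       A       B   ┃
               ┃-------------------┃
               ┃  1 [Data]         ┃
               ┃  2 Test           ┃
               ┃  3        0       ┃
               ┃  4      738       ┃
               ┗━━━━━━━━━━━━━━━━━━━┛


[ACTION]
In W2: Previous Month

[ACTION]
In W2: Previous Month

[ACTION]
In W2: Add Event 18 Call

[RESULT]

───────────────────────────────────┨
          November 2021            ┃
 Tu We Th Fr Sa Su                 ┃
  2  3  4  5  6  7                 ┃
  9 10 11 12 13 14                 ┃
 16 17 18* 19 20 21                ┃
 23 24 25 26 27 28                 ┃
 30                                ┃
                                   ┃
                                   ┃
                                   ┃
                                   ┃
                                   ┃
━━━━━━━━━━━━━━━━━━━━━━━━━━━━━━━━━━━┛
               ┠───────────────────┨
               ┃A1: Data           ┃
               ┃       A       B   ┃
               ┃-------------------┃
               ┃  1 [Data]         ┃
               ┃  2 Test           ┃
               ┃  3        0       ┃
               ┃  4      738       ┃
               ┗━━━━━━━━━━━━━━━━━━━┛


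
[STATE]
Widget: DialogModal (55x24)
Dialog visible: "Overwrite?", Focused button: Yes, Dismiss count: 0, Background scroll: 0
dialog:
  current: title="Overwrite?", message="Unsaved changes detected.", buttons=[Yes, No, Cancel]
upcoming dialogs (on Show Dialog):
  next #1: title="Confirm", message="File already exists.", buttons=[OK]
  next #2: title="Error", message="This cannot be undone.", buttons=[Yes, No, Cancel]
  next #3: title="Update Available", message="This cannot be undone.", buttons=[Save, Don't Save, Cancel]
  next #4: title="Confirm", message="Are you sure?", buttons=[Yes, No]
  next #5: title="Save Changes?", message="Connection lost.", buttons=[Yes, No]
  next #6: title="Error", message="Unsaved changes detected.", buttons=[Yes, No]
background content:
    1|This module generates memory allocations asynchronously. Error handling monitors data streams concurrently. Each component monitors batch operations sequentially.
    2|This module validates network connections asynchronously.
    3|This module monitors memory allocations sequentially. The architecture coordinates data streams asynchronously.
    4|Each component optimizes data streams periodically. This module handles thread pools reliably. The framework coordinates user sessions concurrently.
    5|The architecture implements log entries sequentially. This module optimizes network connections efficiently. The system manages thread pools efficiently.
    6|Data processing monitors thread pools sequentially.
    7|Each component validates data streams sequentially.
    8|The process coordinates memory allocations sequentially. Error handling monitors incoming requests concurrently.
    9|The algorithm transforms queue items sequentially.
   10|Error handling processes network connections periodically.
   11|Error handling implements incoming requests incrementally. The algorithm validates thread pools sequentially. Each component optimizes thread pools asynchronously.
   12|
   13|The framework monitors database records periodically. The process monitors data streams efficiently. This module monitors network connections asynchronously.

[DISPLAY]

This module generates memory allocations asynchronously
This module validates network connections asynchronousl
This module monitors memory allocations sequentially. T
Each component optimizes data streams periodically. Thi
The architecture implements log entries sequentially. T
Data processing monitors thread pools sequentially.    
Each component validates data streams sequentially.    
The process coordinates memory allocations sequentially
The algorithm transforms queue items sequentially.     
Error handlin┌───────────────────────────┐ns periodical
Error handlin│         Overwrite?        │s incremental
             │ Unsaved changes detected. │             
The framework│    [Yes]  No   Cancel     │riodically. T
             └───────────────────────────┘             
                                                       
                                                       
                                                       
                                                       
                                                       
                                                       
                                                       
                                                       
                                                       
                                                       


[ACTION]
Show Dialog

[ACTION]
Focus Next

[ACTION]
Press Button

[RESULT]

This module generates memory allocations asynchronously
This module validates network connections asynchronousl
This module monitors memory allocations sequentially. T
Each component optimizes data streams periodically. Thi
The architecture implements log entries sequentially. T
Data processing monitors thread pools sequentially.    
Each component validates data streams sequentially.    
The process coordinates memory allocations sequentially
The algorithm transforms queue items sequentially.     
Error handling processes network connections periodical
Error handling implements incoming requests incremental
                                                       
The framework monitors database records periodically. T
                                                       
                                                       
                                                       
                                                       
                                                       
                                                       
                                                       
                                                       
                                                       
                                                       
                                                       


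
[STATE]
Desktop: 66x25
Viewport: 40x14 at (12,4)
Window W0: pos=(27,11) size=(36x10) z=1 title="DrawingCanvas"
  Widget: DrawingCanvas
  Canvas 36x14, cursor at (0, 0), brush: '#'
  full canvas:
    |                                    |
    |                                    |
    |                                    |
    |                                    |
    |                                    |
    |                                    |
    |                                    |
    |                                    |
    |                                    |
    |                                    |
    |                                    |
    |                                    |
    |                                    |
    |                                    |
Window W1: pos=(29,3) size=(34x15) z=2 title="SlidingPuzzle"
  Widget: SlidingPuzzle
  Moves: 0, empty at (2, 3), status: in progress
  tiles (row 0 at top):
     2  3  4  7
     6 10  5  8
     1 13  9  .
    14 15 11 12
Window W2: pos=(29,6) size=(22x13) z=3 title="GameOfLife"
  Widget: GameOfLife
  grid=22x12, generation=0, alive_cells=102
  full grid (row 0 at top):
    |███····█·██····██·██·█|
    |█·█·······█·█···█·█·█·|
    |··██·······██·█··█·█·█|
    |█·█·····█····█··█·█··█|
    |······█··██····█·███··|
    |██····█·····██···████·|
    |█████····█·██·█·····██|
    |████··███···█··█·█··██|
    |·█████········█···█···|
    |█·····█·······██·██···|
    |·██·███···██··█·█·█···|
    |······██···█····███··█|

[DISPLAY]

                 ┃ SlidingPuzzle        
                 ┠──────────────────────
                 ┏━━━━━━━━━━━━━━━━━━━━┓ 
                 ┃ GameOfLife         ┃ 
                 ┠────────────────────┨ 
                 ┃Gen: 0              ┃ 
                 ┃·██·······██·█··█·█·┃ 
               ┏━┃·█·····█····█··█·█··┃ 
               ┃ ┃·····█··██····█·███·┃ 
               ┠─┃█····█·····██···████┃ 
               ┃+┃████····█·██·█·····█┃ 
               ┃ ┃███··███···█··█·█··█┃ 
               ┃ ┃█████········█···█··┃ 
               ┃ ┃·····█·······██·██··┃━


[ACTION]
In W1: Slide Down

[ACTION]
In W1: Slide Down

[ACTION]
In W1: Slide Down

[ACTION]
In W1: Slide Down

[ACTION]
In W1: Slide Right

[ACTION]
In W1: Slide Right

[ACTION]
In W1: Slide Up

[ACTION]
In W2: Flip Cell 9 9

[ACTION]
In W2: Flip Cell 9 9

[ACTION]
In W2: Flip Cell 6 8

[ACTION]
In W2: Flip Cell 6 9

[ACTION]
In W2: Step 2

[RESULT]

                 ┃ SlidingPuzzle        
                 ┠──────────────────────
                 ┏━━━━━━━━━━━━━━━━━━━━┓ 
                 ┃ GameOfLife         ┃ 
                 ┠────────────────────┨ 
                 ┃Gen: 2              ┃ 
                 ┃··█·············█··█┃ 
               ┏━┃█·█····██······█····┃ 
               ┃ ┃··██·█··········█···┃ 
               ┠─┃····█·█·██·····██···┃ 
               ┃+┃···█············██··┃ 
               ┃ ┃·······█··██···██·██┃ 
               ┃ ┃····█···········█···┃ 
               ┃ ┃····█······█····█··█┃━


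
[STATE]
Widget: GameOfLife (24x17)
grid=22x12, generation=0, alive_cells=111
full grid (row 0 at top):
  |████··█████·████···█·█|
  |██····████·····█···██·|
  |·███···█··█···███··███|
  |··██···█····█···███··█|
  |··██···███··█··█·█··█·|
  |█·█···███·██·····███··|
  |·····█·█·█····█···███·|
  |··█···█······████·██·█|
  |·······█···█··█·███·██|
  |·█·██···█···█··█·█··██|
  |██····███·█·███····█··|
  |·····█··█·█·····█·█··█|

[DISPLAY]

Gen: 0                  
████··█████·████···█·█  
██····████·····█···██·  
·███···█··█···███··███  
··██···█····█···███··█  
··██···███··█··█·█··█·  
█·█···███·██·····███··  
·····█·█·█····█···███·  
··█···█······████·██·█  
·······█···█··█·███·██  
·█·██···█···█··█·█··██  
██····███·█·███····█··  
·····█··█·█·····█·█··█  
                        
                        
                        
                        


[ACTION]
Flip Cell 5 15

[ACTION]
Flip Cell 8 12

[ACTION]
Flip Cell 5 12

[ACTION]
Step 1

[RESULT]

Gen: 1                  
█·█···█···█··███···█··  
···········█······█···  
█··█·····█····█······█  
····█·██·█·█·██···█··█  
·········██·██·█····█·  
·███······██████·█····  
·█···█···████·········  
······███···█···█····█  
··██···█···██·········  
███···█·██·····█·█···█  
███·███·█···████████·█  
······█·█··█·█········  
                        
                        
                        
                        


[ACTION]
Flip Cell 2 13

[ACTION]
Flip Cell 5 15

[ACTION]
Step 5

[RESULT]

Gen: 6                  
···········██·········  
···········██·███·····  
·········███··█··█····  
·██·······██····█·····  
·█·██·····██··········  
···██·················  
··█····█··███···█·····  
···█···██·███·████····  
··█·····███·████·█····  
··██···█·····███·██···  
·█···········█········  
····█··██████·········  
                        
                        
                        
                        


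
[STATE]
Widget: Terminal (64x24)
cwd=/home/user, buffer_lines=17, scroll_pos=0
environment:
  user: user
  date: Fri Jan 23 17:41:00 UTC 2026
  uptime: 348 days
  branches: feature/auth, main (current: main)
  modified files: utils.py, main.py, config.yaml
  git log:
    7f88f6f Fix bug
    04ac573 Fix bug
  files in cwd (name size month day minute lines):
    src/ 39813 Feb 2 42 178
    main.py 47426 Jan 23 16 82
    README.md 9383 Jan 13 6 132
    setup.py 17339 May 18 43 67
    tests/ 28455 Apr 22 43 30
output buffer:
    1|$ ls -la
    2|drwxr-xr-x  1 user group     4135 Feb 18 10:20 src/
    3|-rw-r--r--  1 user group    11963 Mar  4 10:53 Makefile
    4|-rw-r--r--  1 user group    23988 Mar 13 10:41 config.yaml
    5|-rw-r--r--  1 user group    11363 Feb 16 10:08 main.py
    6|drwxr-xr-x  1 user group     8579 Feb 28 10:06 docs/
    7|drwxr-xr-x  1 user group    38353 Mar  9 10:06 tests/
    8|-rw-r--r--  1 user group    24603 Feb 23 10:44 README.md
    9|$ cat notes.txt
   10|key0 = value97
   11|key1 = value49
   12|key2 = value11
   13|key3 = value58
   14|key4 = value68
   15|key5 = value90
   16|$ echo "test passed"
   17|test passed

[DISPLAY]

$ ls -la                                                        
drwxr-xr-x  1 user group     4135 Feb 18 10:20 src/             
-rw-r--r--  1 user group    11963 Mar  4 10:53 Makefile         
-rw-r--r--  1 user group    23988 Mar 13 10:41 config.yaml      
-rw-r--r--  1 user group    11363 Feb 16 10:08 main.py          
drwxr-xr-x  1 user group     8579 Feb 28 10:06 docs/            
drwxr-xr-x  1 user group    38353 Mar  9 10:06 tests/           
-rw-r--r--  1 user group    24603 Feb 23 10:44 README.md        
$ cat notes.txt                                                 
key0 = value97                                                  
key1 = value49                                                  
key2 = value11                                                  
key3 = value58                                                  
key4 = value68                                                  
key5 = value90                                                  
$ echo "test passed"                                            
test passed                                                     
$ █                                                             
                                                                
                                                                
                                                                
                                                                
                                                                
                                                                


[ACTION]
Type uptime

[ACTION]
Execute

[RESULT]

$ ls -la                                                        
drwxr-xr-x  1 user group     4135 Feb 18 10:20 src/             
-rw-r--r--  1 user group    11963 Mar  4 10:53 Makefile         
-rw-r--r--  1 user group    23988 Mar 13 10:41 config.yaml      
-rw-r--r--  1 user group    11363 Feb 16 10:08 main.py          
drwxr-xr-x  1 user group     8579 Feb 28 10:06 docs/            
drwxr-xr-x  1 user group    38353 Mar  9 10:06 tests/           
-rw-r--r--  1 user group    24603 Feb 23 10:44 README.md        
$ cat notes.txt                                                 
key0 = value97                                                  
key1 = value49                                                  
key2 = value11                                                  
key3 = value58                                                  
key4 = value68                                                  
key5 = value90                                                  
$ echo "test passed"                                            
test passed                                                     
$ uptime                                                        
 10:00  up 348 days                                             
$ █                                                             
                                                                
                                                                
                                                                
                                                                


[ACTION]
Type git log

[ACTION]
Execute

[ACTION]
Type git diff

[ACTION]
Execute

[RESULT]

drwxr-xr-x  1 user group    38353 Mar  9 10:06 tests/           
-rw-r--r--  1 user group    24603 Feb 23 10:44 README.md        
$ cat notes.txt                                                 
key0 = value97                                                  
key1 = value49                                                  
key2 = value11                                                  
key3 = value58                                                  
key4 = value68                                                  
key5 = value90                                                  
$ echo "test passed"                                            
test passed                                                     
$ uptime                                                        
 10:00  up 348 days                                             
$ git log                                                       
7f88f6f Fix bug                                                 
04ac573 Fix bug                                                 
$ git diff                                                      
diff --git a/main.py b/main.py                                  
--- a/main.py                                                   
+++ b/main.py                                                   
@@ -1,3 +1,4 @@                                                 
+# updated                                                      
 import sys                                                     
$ █                                                             


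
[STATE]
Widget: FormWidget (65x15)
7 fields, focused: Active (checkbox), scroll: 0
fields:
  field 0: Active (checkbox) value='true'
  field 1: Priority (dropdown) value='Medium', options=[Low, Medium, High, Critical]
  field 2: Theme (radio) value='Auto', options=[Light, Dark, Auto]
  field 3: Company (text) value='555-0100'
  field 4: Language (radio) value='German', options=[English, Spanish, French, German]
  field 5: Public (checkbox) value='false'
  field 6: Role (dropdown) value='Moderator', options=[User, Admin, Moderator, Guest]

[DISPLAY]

> Active:     [x]                                                
  Priority:   [Medium                                          ▼]
  Theme:      ( ) Light  ( ) Dark  (●) Auto                      
  Company:    [555-0100                                         ]
  Language:   ( ) English  ( ) Spanish  ( ) French  (●) German   
  Public:     [ ]                                                
  Role:       [Moderator                                       ▼]
                                                                 
                                                                 
                                                                 
                                                                 
                                                                 
                                                                 
                                                                 
                                                                 


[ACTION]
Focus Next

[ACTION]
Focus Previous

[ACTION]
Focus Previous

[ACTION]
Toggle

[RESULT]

  Active:     [x]                                                
  Priority:   [Medium                                          ▼]
  Theme:      ( ) Light  ( ) Dark  (●) Auto                      
  Company:    [555-0100                                         ]
  Language:   ( ) English  ( ) Spanish  ( ) French  (●) German   
  Public:     [ ]                                                
> Role:       [Moderator                                       ▼]
                                                                 
                                                                 
                                                                 
                                                                 
                                                                 
                                                                 
                                                                 
                                                                 


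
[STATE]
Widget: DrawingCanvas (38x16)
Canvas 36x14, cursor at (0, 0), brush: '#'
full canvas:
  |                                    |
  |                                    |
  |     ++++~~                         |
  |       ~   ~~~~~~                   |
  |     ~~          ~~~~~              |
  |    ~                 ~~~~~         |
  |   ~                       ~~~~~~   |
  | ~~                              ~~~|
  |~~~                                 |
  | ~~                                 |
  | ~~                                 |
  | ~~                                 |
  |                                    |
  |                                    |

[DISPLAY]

+                                     
                                      
     ++++~~                           
       ~   ~~~~~~                     
     ~~          ~~~~~                
    ~                 ~~~~~           
   ~                       ~~~~~~     
 ~~                              ~~~  
~~~                                   
 ~~                                   
 ~~                                   
 ~~                                   
                                      
                                      
                                      
                                      


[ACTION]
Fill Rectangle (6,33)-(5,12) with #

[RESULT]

+                                     
                                      
     ++++~~                           
       ~   ~~~~~~                     
     ~~          ~~~~~                
    ~       ######################    
   ~        ######################    
 ~~                              ~~~  
~~~                                   
 ~~                                   
 ~~                                   
 ~~                                   
                                      
                                      
                                      
                                      


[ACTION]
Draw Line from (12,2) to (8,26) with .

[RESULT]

+                                     
                                      
     ++++~~                           
       ~   ~~~~~~                     
     ~~          ~~~~~                
    ~       ######################    
   ~        ######################    
 ~~                              ~~~  
~~~                     ...           
 ~~               ......              
 ~~         ......                    
 ~~   ......                          
  ....                                
                                      
                                      
                                      


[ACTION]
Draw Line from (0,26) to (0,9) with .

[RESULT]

+        ..................           
                                      
     ++++~~                           
       ~   ~~~~~~                     
     ~~          ~~~~~                
    ~       ######################    
   ~        ######################    
 ~~                              ~~~  
~~~                     ...           
 ~~               ......              
 ~~         ......                    
 ~~   ......                          
  ....                                
                                      
                                      
                                      


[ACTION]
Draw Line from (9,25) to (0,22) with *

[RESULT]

+        .............*....           
                      *               
     ++++~~            *              
       ~   ~~~~~~      *              
     ~~          ~~~~~ *              
    ~       ############*#########    
   ~        ############*#########    
 ~~                     *        ~~~  
~~~                     .*.           
 ~~               ...... *            
 ~~         ......                    
 ~~   ......                          
  ....                                
                                      
                                      
                                      


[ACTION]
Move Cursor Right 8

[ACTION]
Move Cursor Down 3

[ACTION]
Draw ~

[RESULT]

         .............*....           
                      *               
     ++++~~            *              
       ~~  ~~~~~~      *              
     ~~          ~~~~~ *              
    ~       ############*#########    
   ~        ############*#########    
 ~~                     *        ~~~  
~~~                     .*.           
 ~~               ...... *            
 ~~         ......                    
 ~~   ......                          
  ....                                
                                      
                                      
                                      


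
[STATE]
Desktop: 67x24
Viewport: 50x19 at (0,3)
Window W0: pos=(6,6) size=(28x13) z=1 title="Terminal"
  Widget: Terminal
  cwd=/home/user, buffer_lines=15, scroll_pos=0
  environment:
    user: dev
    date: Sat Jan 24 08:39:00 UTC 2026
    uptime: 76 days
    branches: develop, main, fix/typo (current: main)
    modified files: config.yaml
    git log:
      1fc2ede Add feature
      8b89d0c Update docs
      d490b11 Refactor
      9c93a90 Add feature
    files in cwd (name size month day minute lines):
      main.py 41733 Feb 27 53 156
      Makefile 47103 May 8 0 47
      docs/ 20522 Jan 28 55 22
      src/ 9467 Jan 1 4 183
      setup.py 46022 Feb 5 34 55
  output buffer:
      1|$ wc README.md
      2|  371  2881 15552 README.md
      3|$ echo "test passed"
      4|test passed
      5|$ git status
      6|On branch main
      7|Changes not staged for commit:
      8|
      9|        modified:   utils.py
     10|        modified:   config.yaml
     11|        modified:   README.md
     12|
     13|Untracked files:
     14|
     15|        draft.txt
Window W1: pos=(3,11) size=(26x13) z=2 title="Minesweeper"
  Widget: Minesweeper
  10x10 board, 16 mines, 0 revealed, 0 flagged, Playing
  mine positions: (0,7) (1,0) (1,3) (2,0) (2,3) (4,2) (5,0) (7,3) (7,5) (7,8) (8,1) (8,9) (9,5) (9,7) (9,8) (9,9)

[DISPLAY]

                                                  
                                                  
                                                  
      ┏━━━━━━━━━━━━━━━━━━━━━━━━━━┓                
      ┃ Terminal                 ┃                
      ┠──────────────────────────┨                
      ┃$ wc README.md            ┃                
      ┃  371  2881 15552 README.m┃                
   ┏━━━━━━━━━━━━━━━━━━━━━━━━┓    ┃                
   ┃ Minesweeper            ┃    ┃                
   ┠────────────────────────┨    ┃                
   ┃■■■■■■■■■■              ┃    ┃                
   ┃■■■■■■■■■■              ┃ com┃                
   ┃■■■■■■■■■■              ┃    ┃                
   ┃■■■■■■■■■■              ┃ils.┃                
   ┃■■■■■■■■■■              ┃━━━━┛                
   ┃■■■■■■■■■■              ┃                     
   ┃■■■■■■■■■■              ┃                     
   ┃■■■■■■■■■■              ┃                     


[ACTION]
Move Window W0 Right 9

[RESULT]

                                                  
                                                  
                                                  
               ┏━━━━━━━━━━━━━━━━━━━━━━━━━━┓       
               ┃ Terminal                 ┃       
               ┠──────────────────────────┨       
               ┃$ wc README.md            ┃       
               ┃  371  2881 15552 README.m┃       
   ┏━━━━━━━━━━━━━━━━━━━━━━━━┓passed"      ┃       
   ┃ Minesweeper            ┃             ┃       
   ┠────────────────────────┨             ┃       
   ┃■■■■■■■■■■              ┃n            ┃       
   ┃■■■■■■■■■■              ┃taged for com┃       
   ┃■■■■■■■■■■              ┃             ┃       
   ┃■■■■■■■■■■              ┃ied:   utils.┃       
   ┃■■■■■■■■■■              ┃━━━━━━━━━━━━━┛       
   ┃■■■■■■■■■■              ┃                     
   ┃■■■■■■■■■■              ┃                     
   ┃■■■■■■■■■■              ┃                     


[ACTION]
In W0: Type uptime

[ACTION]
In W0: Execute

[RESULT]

                                                  
                                                  
                                                  
               ┏━━━━━━━━━━━━━━━━━━━━━━━━━━┓       
               ┃ Terminal                 ┃       
               ┠──────────────────────────┨       
               ┃        modified:   config┃       
               ┃        modified:   README┃       
   ┏━━━━━━━━━━━━━━━━━━━━━━━━┓             ┃       
   ┃ Minesweeper            ┃es:          ┃       
   ┠────────────────────────┨             ┃       
   ┃■■■■■■■■■■              ┃.txt         ┃       
   ┃■■■■■■■■■■              ┃             ┃       
   ┃■■■■■■■■■■              ┃ days        ┃       
   ┃■■■■■■■■■■              ┃             ┃       
   ┃■■■■■■■■■■              ┃━━━━━━━━━━━━━┛       
   ┃■■■■■■■■■■              ┃                     
   ┃■■■■■■■■■■              ┃                     
   ┃■■■■■■■■■■              ┃                     
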